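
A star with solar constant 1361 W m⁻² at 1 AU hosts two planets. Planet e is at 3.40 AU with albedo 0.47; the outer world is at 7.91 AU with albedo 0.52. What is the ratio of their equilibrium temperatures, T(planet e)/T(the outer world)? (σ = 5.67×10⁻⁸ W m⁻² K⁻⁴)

T_eq = [S₀(1−A)/(4σd²)]^(1/4), so T ∝ (1−A)^(1/4) / √d.
T₁ = [1361×0.53/(4×5.67×10⁻⁸×3.40²)]^(1/4) = 128.79 K.
T₂ = [1361×0.48/(4×5.67×10⁻⁸×7.91²)]^(1/4) = 82.37 K.

T₁/T₂ ≈ 1.564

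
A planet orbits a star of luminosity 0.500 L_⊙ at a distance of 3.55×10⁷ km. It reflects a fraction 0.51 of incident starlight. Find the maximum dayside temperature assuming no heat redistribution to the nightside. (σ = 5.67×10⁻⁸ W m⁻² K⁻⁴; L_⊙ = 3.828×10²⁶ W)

d = 3.55×10⁷ km = 3.55×10¹⁰ m.
L = 0.500 × 3.828×10²⁶ = 1.91×10²⁶ W.
Flux: S = L/(4πd²) = 1.91×10²⁶/(4π×(3.55×10¹⁰)²) = 1.21×10⁴ W m⁻².
With no redistribution each surface element balances locally: S(1−A) = σT⁴.
T = [1.21×10⁴ × 0.49 / 5.67×10⁻⁸]^(1/4) = (1.04×10¹¹)^(1/4) = 568 K.

T_ss ≈ 568 K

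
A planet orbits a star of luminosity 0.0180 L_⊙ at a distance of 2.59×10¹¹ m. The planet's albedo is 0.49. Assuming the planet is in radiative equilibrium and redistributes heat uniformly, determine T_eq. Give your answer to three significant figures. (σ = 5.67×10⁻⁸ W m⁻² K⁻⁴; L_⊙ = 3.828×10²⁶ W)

T_eq ≈ 65.5 K

L = 0.0180 × 3.828×10²⁶ = 6.89×10²⁴ W.
Flux: S = L/(4πd²) = 6.89×10²⁴/(4π×(2.59×10¹¹)²) = 8.17 W m⁻².
Energy balance: absorbed = emitted ⇒ πR²·S(1−A) = 4πR²·σT_eq⁴, so T_eq⁴ = S(1−A)/(4σ).
T_eq = [8.17 × 0.51 / (4 × 5.67×10⁻⁸)]^(1/4) = (1.84×10⁷)^(1/4) = 65.5 K.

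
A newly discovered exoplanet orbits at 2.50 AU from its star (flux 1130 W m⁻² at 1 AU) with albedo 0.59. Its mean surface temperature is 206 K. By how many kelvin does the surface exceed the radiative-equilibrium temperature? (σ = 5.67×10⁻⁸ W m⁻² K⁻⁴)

ΔT ≈ 71.5 K

S = 1130/2.50² = 180.8 W m⁻².
T_eq = [S(1−A)/(4σ)]^(1/4) = [180.8×0.41/(4×5.67×10⁻⁸)]^(1/4) = 134.5 K.
ΔT = T_surf − T_eq = 206 − 134.5.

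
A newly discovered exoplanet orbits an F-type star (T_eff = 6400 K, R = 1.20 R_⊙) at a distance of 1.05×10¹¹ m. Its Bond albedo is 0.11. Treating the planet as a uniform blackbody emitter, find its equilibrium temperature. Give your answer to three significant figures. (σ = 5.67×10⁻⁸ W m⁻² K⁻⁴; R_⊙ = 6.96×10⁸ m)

T_eq ≈ 392 K

R_⋆ = 1.20 × 6.96×10⁸ = 8.35×10⁸ m.
L = 4πR_⋆²σT_⋆⁴ = 4π(8.35×10⁸)² × 5.67×10⁻⁸ × (6400)⁴ = 8.34×10²⁶ W.
S = L/(4πd²) = 6020 W m⁻².
Energy balance: absorbed = emitted ⇒ πR²·S(1−A) = 4πR²·σT_eq⁴, so T_eq⁴ = S(1−A)/(4σ).
T_eq = [6020 × 0.89 / (4 × 5.67×10⁻⁸)]^(1/4) = (2.36×10¹⁰)^(1/4) = 392 K.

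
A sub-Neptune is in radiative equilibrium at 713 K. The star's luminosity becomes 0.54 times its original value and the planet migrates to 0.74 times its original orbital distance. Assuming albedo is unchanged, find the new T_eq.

T_eq ∝ L^(1/4) · d^(−1/2).
T′ = 713 × 0.54^(1/4) / 0.74^(1/2) = 711 K.

T_eq ≈ 711 K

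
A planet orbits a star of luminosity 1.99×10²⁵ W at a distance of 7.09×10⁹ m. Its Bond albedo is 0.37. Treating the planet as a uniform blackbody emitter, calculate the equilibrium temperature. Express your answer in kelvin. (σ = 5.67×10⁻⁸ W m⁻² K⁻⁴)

T_eq ≈ 544 K

Flux: S = L/(4πd²) = 1.99×10²⁵/(4π×(7.09×10⁹)²) = 3.15×10⁴ W m⁻².
Energy balance: absorbed = emitted ⇒ πR²·S(1−A) = 4πR²·σT_eq⁴, so T_eq⁴ = S(1−A)/(4σ).
T_eq = [3.15×10⁴ × 0.63 / (4 × 5.67×10⁻⁸)]^(1/4) = (8.75×10¹⁰)^(1/4) = 544 K.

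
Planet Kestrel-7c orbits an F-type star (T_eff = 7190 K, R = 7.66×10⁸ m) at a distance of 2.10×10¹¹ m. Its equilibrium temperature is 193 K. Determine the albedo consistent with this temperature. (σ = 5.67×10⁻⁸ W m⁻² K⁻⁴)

L = 4πR_⋆²σT_⋆⁴ = 4π(7.66×10⁸)² × 5.67×10⁻⁸ × (7190)⁴ = 1.12×10²⁷ W.
S = L/(4πd²) = 2020 W m⁻².
From T_eq⁴ = S(1−A)/(4σ): 1−A = 4σT_eq⁴/S.
1−A = 4 × 5.67×10⁻⁸ × (193)⁴ / 2020 = 0.156.

A ≈ 0.84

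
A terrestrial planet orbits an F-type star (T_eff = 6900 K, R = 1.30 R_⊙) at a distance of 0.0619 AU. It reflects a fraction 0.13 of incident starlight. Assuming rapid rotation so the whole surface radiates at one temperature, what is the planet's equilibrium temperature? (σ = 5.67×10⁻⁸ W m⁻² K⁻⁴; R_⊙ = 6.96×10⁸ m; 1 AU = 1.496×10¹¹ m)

T_eq ≈ 1470 K

R_⋆ = 1.30 × 6.96×10⁸ = 9.05×10⁸ m.
d = 0.0619 AU = 9.26×10⁹ m.
L = 4πR_⋆²σT_⋆⁴ = 4π(9.05×10⁸)² × 5.67×10⁻⁸ × (6900)⁴ = 1.32×10²⁷ W.
S = L/(4πd²) = 1.23×10⁶ W m⁻².
Energy balance: absorbed = emitted ⇒ πR²·S(1−A) = 4πR²·σT_eq⁴, so T_eq⁴ = S(1−A)/(4σ).
T_eq = [1.23×10⁶ × 0.87 / (4 × 5.67×10⁻⁸)]^(1/4) = (4.71×10¹²)^(1/4) = 1470 K.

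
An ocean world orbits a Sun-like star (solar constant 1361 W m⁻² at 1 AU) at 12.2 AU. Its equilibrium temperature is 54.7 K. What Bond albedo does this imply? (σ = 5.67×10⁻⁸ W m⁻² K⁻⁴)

A ≈ 0.78

Flux at 12.2 AU: S = 1361/12.2² = 9.14 W m⁻².
From T_eq⁴ = S(1−A)/(4σ): 1−A = 4σT_eq⁴/S.
1−A = 4 × 5.67×10⁻⁸ × (54.7)⁴ / 9.14 = 0.222.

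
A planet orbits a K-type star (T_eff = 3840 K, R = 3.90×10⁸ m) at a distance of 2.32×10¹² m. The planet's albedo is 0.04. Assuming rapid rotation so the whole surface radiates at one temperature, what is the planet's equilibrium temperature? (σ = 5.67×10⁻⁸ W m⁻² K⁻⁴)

T_eq ≈ 34.8 K

L = 4πR_⋆²σT_⋆⁴ = 4π(3.90×10⁸)² × 5.67×10⁻⁸ × (3840)⁴ = 2.36×10²⁵ W.
S = L/(4πd²) = 0.348 W m⁻².
Energy balance: absorbed = emitted ⇒ πR²·S(1−A) = 4πR²·σT_eq⁴, so T_eq⁴ = S(1−A)/(4σ).
T_eq = [0.348 × 0.96 / (4 × 5.67×10⁻⁸)]^(1/4) = (1.47×10⁶)^(1/4) = 34.8 K.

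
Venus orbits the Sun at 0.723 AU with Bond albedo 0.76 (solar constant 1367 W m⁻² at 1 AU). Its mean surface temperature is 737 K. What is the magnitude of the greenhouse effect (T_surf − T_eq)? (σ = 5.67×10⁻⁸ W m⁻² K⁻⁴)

ΔT ≈ 507.6 K

S = 1367/0.723² = 2615 W m⁻².
T_eq = [S(1−A)/(4σ)]^(1/4) = [2615×0.24/(4×5.67×10⁻⁸)]^(1/4) = 229.4 K.
ΔT = T_surf − T_eq = 737 − 229.4.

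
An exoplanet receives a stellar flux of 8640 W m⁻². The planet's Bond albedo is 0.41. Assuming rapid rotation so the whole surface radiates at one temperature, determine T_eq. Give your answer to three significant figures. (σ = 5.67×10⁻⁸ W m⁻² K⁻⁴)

Energy balance: absorbed = emitted ⇒ πR²·S(1−A) = 4πR²·σT_eq⁴, so T_eq⁴ = S(1−A)/(4σ).
T_eq = [8640 × 0.59 / (4 × 5.67×10⁻⁸)]^(1/4) = (2.25×10¹⁰)^(1/4) = 387 K.

T_eq ≈ 387 K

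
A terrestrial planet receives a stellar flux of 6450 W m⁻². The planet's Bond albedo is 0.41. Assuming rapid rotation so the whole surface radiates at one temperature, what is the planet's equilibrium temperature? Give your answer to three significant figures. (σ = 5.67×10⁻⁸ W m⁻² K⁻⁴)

T_eq ≈ 360 K

Energy balance: absorbed = emitted ⇒ πR²·S(1−A) = 4πR²·σT_eq⁴, so T_eq⁴ = S(1−A)/(4σ).
T_eq = [6450 × 0.59 / (4 × 5.67×10⁻⁸)]^(1/4) = (1.68×10¹⁰)^(1/4) = 360 K.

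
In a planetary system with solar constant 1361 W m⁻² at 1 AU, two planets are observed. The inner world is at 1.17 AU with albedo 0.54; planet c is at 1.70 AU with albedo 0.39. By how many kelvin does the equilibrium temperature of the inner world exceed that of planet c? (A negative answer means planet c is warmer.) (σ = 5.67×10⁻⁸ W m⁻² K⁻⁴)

T_eq = [S₀(1−A)/(4σd²)]^(1/4), so T ∝ (1−A)^(1/4) / √d.
T₁ = [1361×0.46/(4×5.67×10⁻⁸×1.17²)]^(1/4) = 211.91 K.
T₂ = [1361×0.61/(4×5.67×10⁻⁸×1.70²)]^(1/4) = 188.65 K.

ΔT ≈ 23.3 K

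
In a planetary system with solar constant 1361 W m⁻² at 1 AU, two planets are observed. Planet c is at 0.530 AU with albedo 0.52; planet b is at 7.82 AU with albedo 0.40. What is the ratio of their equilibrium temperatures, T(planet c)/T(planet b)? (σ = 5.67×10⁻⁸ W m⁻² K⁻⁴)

T₁/T₂ ≈ 3.633

T_eq = [S₀(1−A)/(4σd²)]^(1/4), so T ∝ (1−A)^(1/4) / √d.
T₁ = [1361×0.48/(4×5.67×10⁻⁸×0.530²)]^(1/4) = 318.22 K.
T₂ = [1361×0.60/(4×5.67×10⁻⁸×7.82²)]^(1/4) = 87.60 K.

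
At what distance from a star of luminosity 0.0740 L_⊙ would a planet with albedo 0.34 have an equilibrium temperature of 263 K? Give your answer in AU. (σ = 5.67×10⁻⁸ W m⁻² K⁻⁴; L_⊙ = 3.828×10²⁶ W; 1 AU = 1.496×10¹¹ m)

d ≈ 0.248 AU

L = 0.0740 × 3.828×10²⁶ = 2.83×10²⁵ W.
From T_eq⁴ = L(1−A)/(16πσd²): d = √[L(1−A)/(16πσT_eq⁴)].
d = √[2.83×10²⁵ × 0.66 / (16π × 5.67×10⁻⁸ × (263)⁴)] = 3.70×10¹⁰ m = 0.248 AU.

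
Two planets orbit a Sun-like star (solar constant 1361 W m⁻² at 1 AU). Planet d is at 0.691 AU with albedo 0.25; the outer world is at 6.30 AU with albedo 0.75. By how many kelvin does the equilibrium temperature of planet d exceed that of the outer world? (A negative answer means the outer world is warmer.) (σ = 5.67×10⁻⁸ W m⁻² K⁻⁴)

T_eq = [S₀(1−A)/(4σd²)]^(1/4), so T ∝ (1−A)^(1/4) / √d.
T₁ = [1361×0.75/(4×5.67×10⁻⁸×0.691²)]^(1/4) = 311.59 K.
T₂ = [1361×0.25/(4×5.67×10⁻⁸×6.30²)]^(1/4) = 78.41 K.

ΔT ≈ 233.2 K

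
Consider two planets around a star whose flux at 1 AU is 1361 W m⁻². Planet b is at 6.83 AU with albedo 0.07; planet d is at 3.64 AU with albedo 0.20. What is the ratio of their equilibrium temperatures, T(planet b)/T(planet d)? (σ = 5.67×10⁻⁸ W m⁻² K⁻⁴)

T_eq = [S₀(1−A)/(4σd²)]^(1/4), so T ∝ (1−A)^(1/4) / √d.
T₁ = [1361×0.93/(4×5.67×10⁻⁸×6.83²)]^(1/4) = 104.58 K.
T₂ = [1361×0.80/(4×5.67×10⁻⁸×3.64²)]^(1/4) = 137.97 K.

T₁/T₂ ≈ 0.758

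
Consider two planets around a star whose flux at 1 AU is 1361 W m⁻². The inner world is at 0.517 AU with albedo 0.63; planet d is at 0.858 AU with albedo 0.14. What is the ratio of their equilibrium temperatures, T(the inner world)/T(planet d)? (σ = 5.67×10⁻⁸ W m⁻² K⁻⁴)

T₁/T₂ ≈ 1.043

T_eq = [S₀(1−A)/(4σd²)]^(1/4), so T ∝ (1−A)^(1/4) / √d.
T₁ = [1361×0.37/(4×5.67×10⁻⁸×0.517²)]^(1/4) = 301.90 K.
T₂ = [1361×0.86/(4×5.67×10⁻⁸×0.858²)]^(1/4) = 289.36 K.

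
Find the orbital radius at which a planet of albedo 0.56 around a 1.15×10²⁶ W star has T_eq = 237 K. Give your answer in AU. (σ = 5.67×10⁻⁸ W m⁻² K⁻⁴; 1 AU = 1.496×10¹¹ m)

d ≈ 0.501 AU

From T_eq⁴ = L(1−A)/(16πσd²): d = √[L(1−A)/(16πσT_eq⁴)].
d = √[1.15×10²⁶ × 0.44 / (16π × 5.67×10⁻⁸ × (237)⁴)] = 7.50×10¹⁰ m = 0.501 AU.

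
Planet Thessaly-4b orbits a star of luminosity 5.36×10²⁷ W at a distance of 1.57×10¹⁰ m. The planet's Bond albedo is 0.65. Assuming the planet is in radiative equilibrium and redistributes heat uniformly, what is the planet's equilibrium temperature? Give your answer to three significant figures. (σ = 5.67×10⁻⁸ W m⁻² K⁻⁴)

T_eq ≈ 1280 K

Flux: S = L/(4πd²) = 5.36×10²⁷/(4π×(1.57×10¹⁰)²) = 1.73×10⁶ W m⁻².
Energy balance: absorbed = emitted ⇒ πR²·S(1−A) = 4πR²·σT_eq⁴, so T_eq⁴ = S(1−A)/(4σ).
T_eq = [1.73×10⁶ × 0.35 / (4 × 5.67×10⁻⁸)]^(1/4) = (2.67×10¹²)^(1/4) = 1280 K.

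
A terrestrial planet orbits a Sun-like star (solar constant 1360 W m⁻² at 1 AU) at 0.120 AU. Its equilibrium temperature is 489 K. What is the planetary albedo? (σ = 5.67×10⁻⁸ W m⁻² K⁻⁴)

A ≈ 0.86

Flux at 0.120 AU: S = 1360/0.120² = 9.44×10⁴ W m⁻².
From T_eq⁴ = S(1−A)/(4σ): 1−A = 4σT_eq⁴/S.
1−A = 4 × 5.67×10⁻⁸ × (489)⁴ / 9.44×10⁴ = 0.137.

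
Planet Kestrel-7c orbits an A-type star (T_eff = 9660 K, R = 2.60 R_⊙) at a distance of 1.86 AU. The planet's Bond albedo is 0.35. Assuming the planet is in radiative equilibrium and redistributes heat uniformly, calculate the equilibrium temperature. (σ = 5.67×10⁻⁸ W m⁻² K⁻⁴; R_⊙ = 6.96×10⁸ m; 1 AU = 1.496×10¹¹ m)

T_eq ≈ 495 K

R_⋆ = 2.60 × 6.96×10⁸ = 1.81×10⁹ m.
d = 1.86 AU = 2.78×10¹¹ m.
L = 4πR_⋆²σT_⋆⁴ = 4π(1.81×10⁹)² × 5.67×10⁻⁸ × (9660)⁴ = 2.03×10²⁸ W.
S = L/(4πd²) = 2.09×10⁴ W m⁻².
Energy balance: absorbed = emitted ⇒ πR²·S(1−A) = 4πR²·σT_eq⁴, so T_eq⁴ = S(1−A)/(4σ).
T_eq = [2.09×10⁴ × 0.65 / (4 × 5.67×10⁻⁸)]^(1/4) = (5.98×10¹⁰)^(1/4) = 495 K.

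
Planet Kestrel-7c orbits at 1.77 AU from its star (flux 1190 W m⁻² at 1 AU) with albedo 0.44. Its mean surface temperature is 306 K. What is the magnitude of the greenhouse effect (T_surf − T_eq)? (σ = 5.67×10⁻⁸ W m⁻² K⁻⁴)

S = 1190/1.77² = 379.8 W m⁻².
T_eq = [S(1−A)/(4σ)]^(1/4) = [379.8×0.56/(4×5.67×10⁻⁸)]^(1/4) = 175.0 K.
ΔT = T_surf − T_eq = 306 − 175.0.

ΔT ≈ 131.0 K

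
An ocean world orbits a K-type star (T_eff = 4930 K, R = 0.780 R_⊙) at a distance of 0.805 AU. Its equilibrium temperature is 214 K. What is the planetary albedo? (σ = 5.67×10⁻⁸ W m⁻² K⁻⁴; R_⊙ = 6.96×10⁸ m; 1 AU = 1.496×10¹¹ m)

R_⋆ = 0.780 × 6.96×10⁸ = 5.43×10⁸ m.
d = 0.805 AU = 1.20×10¹¹ m.
L = 4πR_⋆²σT_⋆⁴ = 4π(5.43×10⁸)² × 5.67×10⁻⁸ × (4930)⁴ = 1.24×10²⁶ W.
S = L/(4πd²) = 681 W m⁻².
From T_eq⁴ = S(1−A)/(4σ): 1−A = 4σT_eq⁴/S.
1−A = 4 × 5.67×10⁻⁸ × (214)⁴ / 681 = 0.699.

A ≈ 0.30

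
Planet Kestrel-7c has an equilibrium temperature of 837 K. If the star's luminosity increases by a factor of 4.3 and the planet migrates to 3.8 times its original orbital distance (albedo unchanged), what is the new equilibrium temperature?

T_eq ∝ L^(1/4) · d^(−1/2).
T′ = 837 × 4.3^(1/4) / 3.8^(1/2) = 618 K.

T_eq ≈ 618 K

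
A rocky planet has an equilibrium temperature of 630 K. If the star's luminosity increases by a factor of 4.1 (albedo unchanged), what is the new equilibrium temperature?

T_eq ≈ 896 K

T_eq ∝ L^(1/4) · d^(−1/2).
T′ = 630 × 4.1^(1/4) = 896 K.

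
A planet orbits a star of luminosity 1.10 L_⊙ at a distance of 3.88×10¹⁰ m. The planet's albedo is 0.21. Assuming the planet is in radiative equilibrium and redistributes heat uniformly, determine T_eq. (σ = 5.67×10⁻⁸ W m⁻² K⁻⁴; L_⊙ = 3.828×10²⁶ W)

L = 1.10 × 3.828×10²⁶ = 4.21×10²⁶ W.
Flux: S = L/(4πd²) = 4.21×10²⁶/(4π×(3.88×10¹⁰)²) = 2.23×10⁴ W m⁻².
Energy balance: absorbed = emitted ⇒ πR²·S(1−A) = 4πR²·σT_eq⁴, so T_eq⁴ = S(1−A)/(4σ).
T_eq = [2.23×10⁴ × 0.79 / (4 × 5.67×10⁻⁸)]^(1/4) = (7.75×10¹⁰)^(1/4) = 528 K.

T_eq ≈ 528 K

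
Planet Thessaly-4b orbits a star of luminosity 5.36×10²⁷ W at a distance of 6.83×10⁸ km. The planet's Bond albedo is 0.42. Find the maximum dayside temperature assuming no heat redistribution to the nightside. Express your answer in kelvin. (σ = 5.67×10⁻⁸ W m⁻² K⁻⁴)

T_ss ≈ 311 K

d = 6.83×10⁸ km = 6.83×10¹¹ m.
Flux: S = L/(4πd²) = 5.36×10²⁷/(4π×(6.83×10¹¹)²) = 914 W m⁻².
With no redistribution each surface element balances locally: S(1−A) = σT⁴.
T = [914 × 0.58 / 5.67×10⁻⁸]^(1/4) = (9.35×10⁹)^(1/4) = 311 K.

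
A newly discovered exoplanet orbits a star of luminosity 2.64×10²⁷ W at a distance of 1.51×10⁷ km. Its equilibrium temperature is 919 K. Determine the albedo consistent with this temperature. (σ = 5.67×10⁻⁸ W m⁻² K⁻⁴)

A ≈ 0.82

d = 1.51×10⁷ km = 1.51×10¹⁰ m.
Flux: S = L/(4πd²) = 2.64×10²⁷/(4π×(1.51×10¹⁰)²) = 9.21×10⁵ W m⁻².
From T_eq⁴ = S(1−A)/(4σ): 1−A = 4σT_eq⁴/S.
1−A = 4 × 5.67×10⁻⁸ × (919)⁴ / 9.21×10⁵ = 0.176.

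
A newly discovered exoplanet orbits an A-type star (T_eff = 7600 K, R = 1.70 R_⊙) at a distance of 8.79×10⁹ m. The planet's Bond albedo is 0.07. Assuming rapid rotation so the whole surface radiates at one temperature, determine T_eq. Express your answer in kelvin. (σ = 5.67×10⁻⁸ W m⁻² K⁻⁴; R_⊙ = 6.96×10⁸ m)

T_eq ≈ 1940 K

R_⋆ = 1.70 × 6.96×10⁸ = 1.18×10⁹ m.
L = 4πR_⋆²σT_⋆⁴ = 4π(1.18×10⁹)² × 5.67×10⁻⁸ × (7600)⁴ = 3.33×10²⁷ W.
S = L/(4πd²) = 3.43×10⁶ W m⁻².
Energy balance: absorbed = emitted ⇒ πR²·S(1−A) = 4πR²·σT_eq⁴, so T_eq⁴ = S(1−A)/(4σ).
T_eq = [3.43×10⁶ × 0.93 / (4 × 5.67×10⁻⁸)]^(1/4) = (1.41×10¹³)^(1/4) = 1940 K.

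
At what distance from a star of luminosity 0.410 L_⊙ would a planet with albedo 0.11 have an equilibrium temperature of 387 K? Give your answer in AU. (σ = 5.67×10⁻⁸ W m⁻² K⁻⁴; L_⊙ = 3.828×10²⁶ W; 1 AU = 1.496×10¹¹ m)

d ≈ 0.312 AU

L = 0.410 × 3.828×10²⁶ = 1.57×10²⁶ W.
From T_eq⁴ = L(1−A)/(16πσd²): d = √[L(1−A)/(16πσT_eq⁴)].
d = √[1.57×10²⁶ × 0.89 / (16π × 5.67×10⁻⁸ × (387)⁴)] = 4.67×10¹⁰ m = 0.312 AU.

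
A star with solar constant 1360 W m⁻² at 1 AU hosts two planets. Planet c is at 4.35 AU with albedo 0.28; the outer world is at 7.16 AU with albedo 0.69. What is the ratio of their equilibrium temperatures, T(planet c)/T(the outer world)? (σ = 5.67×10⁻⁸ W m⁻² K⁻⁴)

T₁/T₂ ≈ 1.584

T_eq = [S₀(1−A)/(4σd²)]^(1/4), so T ∝ (1−A)^(1/4) / √d.
T₁ = [1360×0.72/(4×5.67×10⁻⁸×4.35²)]^(1/4) = 122.90 K.
T₂ = [1360×0.31/(4×5.67×10⁻⁸×7.16²)]^(1/4) = 77.60 K.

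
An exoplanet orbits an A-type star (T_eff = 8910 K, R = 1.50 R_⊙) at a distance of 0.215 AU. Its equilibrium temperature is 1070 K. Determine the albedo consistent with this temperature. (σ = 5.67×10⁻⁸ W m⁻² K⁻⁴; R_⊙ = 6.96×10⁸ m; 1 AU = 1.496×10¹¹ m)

A ≈ 0.21

R_⋆ = 1.50 × 6.96×10⁸ = 1.04×10⁹ m.
d = 0.215 AU = 3.22×10¹⁰ m.
L = 4πR_⋆²σT_⋆⁴ = 4π(1.04×10⁹)² × 5.67×10⁻⁸ × (8910)⁴ = 4.89×10²⁷ W.
S = L/(4πd²) = 3.76×10⁵ W m⁻².
From T_eq⁴ = S(1−A)/(4σ): 1−A = 4σT_eq⁴/S.
1−A = 4 × 5.67×10⁻⁸ × (1070)⁴ / 3.76×10⁵ = 0.790.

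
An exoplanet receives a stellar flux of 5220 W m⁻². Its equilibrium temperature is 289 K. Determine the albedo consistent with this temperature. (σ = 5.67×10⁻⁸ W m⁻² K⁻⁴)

A ≈ 0.70

From T_eq⁴ = S(1−A)/(4σ): 1−A = 4σT_eq⁴/S.
1−A = 4 × 5.67×10⁻⁸ × (289)⁴ / 5220 = 0.303.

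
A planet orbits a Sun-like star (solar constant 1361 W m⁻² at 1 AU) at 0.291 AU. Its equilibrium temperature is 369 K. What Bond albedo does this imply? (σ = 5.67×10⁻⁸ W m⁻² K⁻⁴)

A ≈ 0.74

Flux at 0.291 AU: S = 1361/0.291² = 1.61×10⁴ W m⁻².
From T_eq⁴ = S(1−A)/(4σ): 1−A = 4σT_eq⁴/S.
1−A = 4 × 5.67×10⁻⁸ × (369)⁴ / 1.61×10⁴ = 0.262.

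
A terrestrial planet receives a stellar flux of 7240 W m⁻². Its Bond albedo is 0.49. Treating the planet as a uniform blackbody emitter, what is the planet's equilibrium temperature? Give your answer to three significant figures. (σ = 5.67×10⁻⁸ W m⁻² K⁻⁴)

Energy balance: absorbed = emitted ⇒ πR²·S(1−A) = 4πR²·σT_eq⁴, so T_eq⁴ = S(1−A)/(4σ).
T_eq = [7240 × 0.51 / (4 × 5.67×10⁻⁸)]^(1/4) = (1.63×10¹⁰)^(1/4) = 357 K.

T_eq ≈ 357 K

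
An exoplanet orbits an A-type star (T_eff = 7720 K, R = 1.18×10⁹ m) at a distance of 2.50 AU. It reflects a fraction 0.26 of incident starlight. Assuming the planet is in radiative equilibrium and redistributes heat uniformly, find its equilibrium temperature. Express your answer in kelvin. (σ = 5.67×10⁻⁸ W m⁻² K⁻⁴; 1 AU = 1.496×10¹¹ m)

d = 2.50 AU = 3.74×10¹¹ m.
L = 4πR_⋆²σT_⋆⁴ = 4π(1.18×10⁹)² × 5.67×10⁻⁸ × (7720)⁴ = 3.52×10²⁷ W.
S = L/(4πd²) = 2000 W m⁻².
Energy balance: absorbed = emitted ⇒ πR²·S(1−A) = 4πR²·σT_eq⁴, so T_eq⁴ = S(1−A)/(4σ).
T_eq = [2000 × 0.74 / (4 × 5.67×10⁻⁸)]^(1/4) = (6.54×10⁹)^(1/4) = 284 K.

T_eq ≈ 284 K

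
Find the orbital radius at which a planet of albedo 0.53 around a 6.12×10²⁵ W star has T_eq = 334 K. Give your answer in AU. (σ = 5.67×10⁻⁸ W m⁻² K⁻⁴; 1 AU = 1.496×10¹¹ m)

d ≈ 0.190 AU

From T_eq⁴ = L(1−A)/(16πσd²): d = √[L(1−A)/(16πσT_eq⁴)].
d = √[6.12×10²⁵ × 0.47 / (16π × 5.67×10⁻⁸ × (334)⁴)] = 2.85×10¹⁰ m = 0.190 AU.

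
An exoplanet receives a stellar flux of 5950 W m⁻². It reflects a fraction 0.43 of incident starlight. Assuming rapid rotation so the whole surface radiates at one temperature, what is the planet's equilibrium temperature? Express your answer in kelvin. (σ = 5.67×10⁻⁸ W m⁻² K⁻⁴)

T_eq ≈ 350 K

Energy balance: absorbed = emitted ⇒ πR²·S(1−A) = 4πR²·σT_eq⁴, so T_eq⁴ = S(1−A)/(4σ).
T_eq = [5950 × 0.57 / (4 × 5.67×10⁻⁸)]^(1/4) = (1.50×10¹⁰)^(1/4) = 350 K.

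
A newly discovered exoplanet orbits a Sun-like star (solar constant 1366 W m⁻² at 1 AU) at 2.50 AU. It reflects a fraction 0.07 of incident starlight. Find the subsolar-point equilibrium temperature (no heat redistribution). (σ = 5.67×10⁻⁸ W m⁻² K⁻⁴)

T_ss ≈ 245 K

Flux at 2.50 AU: S = 1366/2.50² = 219 W m⁻².
At the subsolar point the surface absorbs S(1−A) and emits σT⁴ per unit area — no factor of 4, since only the local patch is in balance.
T = [219 × 0.93 / 5.67×10⁻⁸]^(1/4) = (3.58×10⁹)^(1/4) = 245 K.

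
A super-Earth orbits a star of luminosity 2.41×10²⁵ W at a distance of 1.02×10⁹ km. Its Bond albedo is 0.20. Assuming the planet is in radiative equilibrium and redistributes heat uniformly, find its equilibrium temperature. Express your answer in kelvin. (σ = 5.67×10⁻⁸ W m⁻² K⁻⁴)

d = 1.02×10⁹ km = 1.02×10¹² m.
Flux: S = L/(4πd²) = 2.41×10²⁵/(4π×(1.02×10¹²)²) = 1.84 W m⁻².
Energy balance: absorbed = emitted ⇒ πR²·S(1−A) = 4πR²·σT_eq⁴, so T_eq⁴ = S(1−A)/(4σ).
T_eq = [1.84 × 0.80 / (4 × 5.67×10⁻⁸)]^(1/4) = (6.50×10⁶)^(1/4) = 50.5 K.

T_eq ≈ 50.5 K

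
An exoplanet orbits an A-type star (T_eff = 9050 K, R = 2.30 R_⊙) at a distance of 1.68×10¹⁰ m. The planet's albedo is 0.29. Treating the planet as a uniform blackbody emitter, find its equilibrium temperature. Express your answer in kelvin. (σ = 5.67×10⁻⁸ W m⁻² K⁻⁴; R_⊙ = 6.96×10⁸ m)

T_eq ≈ 1810 K

R_⋆ = 2.30 × 6.96×10⁸ = 1.60×10⁹ m.
L = 4πR_⋆²σT_⋆⁴ = 4π(1.60×10⁹)² × 5.67×10⁻⁸ × (9050)⁴ = 1.22×10²⁸ W.
S = L/(4πd²) = 3.45×10⁶ W m⁻².
Energy balance: absorbed = emitted ⇒ πR²·S(1−A) = 4πR²·σT_eq⁴, so T_eq⁴ = S(1−A)/(4σ).
T_eq = [3.45×10⁶ × 0.71 / (4 × 5.67×10⁻⁸)]^(1/4) = (1.08×10¹³)^(1/4) = 1810 K.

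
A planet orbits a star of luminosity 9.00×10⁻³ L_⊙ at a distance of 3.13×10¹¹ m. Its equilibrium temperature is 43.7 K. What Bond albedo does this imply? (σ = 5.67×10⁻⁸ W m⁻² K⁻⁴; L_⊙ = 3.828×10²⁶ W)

A ≈ 0.70

L = 9.00×10⁻³ × 3.828×10²⁶ = 3.45×10²⁴ W.
Flux: S = L/(4πd²) = 3.45×10²⁴/(4π×(3.13×10¹¹)²) = 2.80 W m⁻².
From T_eq⁴ = S(1−A)/(4σ): 1−A = 4σT_eq⁴/S.
1−A = 4 × 5.67×10⁻⁸ × (43.7)⁴ / 2.80 = 0.296.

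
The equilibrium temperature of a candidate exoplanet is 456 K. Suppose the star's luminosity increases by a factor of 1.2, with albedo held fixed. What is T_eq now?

T_eq ∝ L^(1/4) · d^(−1/2).
T′ = 456 × 1.2^(1/4) = 477 K.

T_eq ≈ 477 K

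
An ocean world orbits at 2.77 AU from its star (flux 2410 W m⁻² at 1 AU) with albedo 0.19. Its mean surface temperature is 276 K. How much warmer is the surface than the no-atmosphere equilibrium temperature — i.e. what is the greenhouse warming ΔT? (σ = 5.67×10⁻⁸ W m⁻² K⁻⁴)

S = 2410/2.77² = 314.1 W m⁻².
T_eq = [S(1−A)/(4σ)]^(1/4) = [314.1×0.81/(4×5.67×10⁻⁸)]^(1/4) = 183.0 K.
ΔT = T_surf − T_eq = 276 − 183.0.

ΔT ≈ 93.0 K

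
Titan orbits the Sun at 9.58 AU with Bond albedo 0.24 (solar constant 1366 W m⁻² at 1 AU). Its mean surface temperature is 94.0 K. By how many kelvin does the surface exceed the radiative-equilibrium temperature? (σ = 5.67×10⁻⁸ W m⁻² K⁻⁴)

ΔT ≈ 10.0 K

S = 1366/9.58² = 14.88 W m⁻².
T_eq = [S(1−A)/(4σ)]^(1/4) = [14.88×0.76/(4×5.67×10⁻⁸)]^(1/4) = 84.0 K.
ΔT = T_surf − T_eq = 94 − 84.0.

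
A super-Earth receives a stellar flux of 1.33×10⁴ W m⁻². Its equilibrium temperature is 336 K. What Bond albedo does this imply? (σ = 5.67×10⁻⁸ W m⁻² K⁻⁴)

From T_eq⁴ = S(1−A)/(4σ): 1−A = 4σT_eq⁴/S.
1−A = 4 × 5.67×10⁻⁸ × (336)⁴ / 1.33×10⁴ = 0.217.

A ≈ 0.78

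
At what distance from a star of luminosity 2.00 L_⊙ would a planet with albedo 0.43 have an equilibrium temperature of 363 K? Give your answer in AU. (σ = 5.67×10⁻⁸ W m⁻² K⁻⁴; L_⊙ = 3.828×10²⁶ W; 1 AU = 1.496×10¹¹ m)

L = 2.00 × 3.828×10²⁶ = 7.66×10²⁶ W.
From T_eq⁴ = L(1−A)/(16πσd²): d = √[L(1−A)/(16πσT_eq⁴)].
d = √[7.66×10²⁶ × 0.57 / (16π × 5.67×10⁻⁸ × (363)⁴)] = 9.39×10¹⁰ m = 0.628 AU.

d ≈ 0.628 AU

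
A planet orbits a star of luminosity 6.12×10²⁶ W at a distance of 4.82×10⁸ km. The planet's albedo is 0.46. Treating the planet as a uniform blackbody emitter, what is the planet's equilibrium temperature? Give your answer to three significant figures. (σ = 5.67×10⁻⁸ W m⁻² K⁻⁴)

T_eq ≈ 149 K

d = 4.82×10⁸ km = 4.82×10¹¹ m.
Flux: S = L/(4πd²) = 6.12×10²⁶/(4π×(4.82×10¹¹)²) = 210 W m⁻².
Energy balance: absorbed = emitted ⇒ πR²·S(1−A) = 4πR²·σT_eq⁴, so T_eq⁴ = S(1−A)/(4σ).
T_eq = [210 × 0.54 / (4 × 5.67×10⁻⁸)]^(1/4) = (4.99×10⁸)^(1/4) = 149 K.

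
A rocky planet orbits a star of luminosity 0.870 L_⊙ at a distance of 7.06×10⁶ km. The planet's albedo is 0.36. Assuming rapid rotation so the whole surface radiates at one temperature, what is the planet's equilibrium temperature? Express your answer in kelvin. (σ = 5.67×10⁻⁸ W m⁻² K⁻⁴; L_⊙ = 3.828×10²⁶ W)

T_eq ≈ 1110 K

d = 7.06×10⁶ km = 7.06×10⁹ m.
L = 0.870 × 3.828×10²⁶ = 3.33×10²⁶ W.
Flux: S = L/(4πd²) = 3.33×10²⁶/(4π×(7.06×10⁹)²) = 5.32×10⁵ W m⁻².
Energy balance: absorbed = emitted ⇒ πR²·S(1−A) = 4πR²·σT_eq⁴, so T_eq⁴ = S(1−A)/(4σ).
T_eq = [5.32×10⁵ × 0.64 / (4 × 5.67×10⁻⁸)]^(1/4) = (1.50×10¹²)^(1/4) = 1110 K.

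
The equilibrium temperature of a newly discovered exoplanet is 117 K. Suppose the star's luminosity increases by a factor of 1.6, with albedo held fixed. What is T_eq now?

T_eq ≈ 132 K

T_eq ∝ L^(1/4) · d^(−1/2).
T′ = 117 × 1.6^(1/4) = 132 K.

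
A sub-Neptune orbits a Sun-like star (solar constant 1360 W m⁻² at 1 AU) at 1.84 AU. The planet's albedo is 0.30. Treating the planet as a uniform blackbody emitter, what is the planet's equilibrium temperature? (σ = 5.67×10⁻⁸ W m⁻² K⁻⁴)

Flux at 1.84 AU: S = 1360/1.84² = 402 W m⁻².
Energy balance: absorbed = emitted ⇒ πR²·S(1−A) = 4πR²·σT_eq⁴, so T_eq⁴ = S(1−A)/(4σ).
T_eq = [402 × 0.70 / (4 × 5.67×10⁻⁸)]^(1/4) = (1.24×10⁹)^(1/4) = 188 K.

T_eq ≈ 188 K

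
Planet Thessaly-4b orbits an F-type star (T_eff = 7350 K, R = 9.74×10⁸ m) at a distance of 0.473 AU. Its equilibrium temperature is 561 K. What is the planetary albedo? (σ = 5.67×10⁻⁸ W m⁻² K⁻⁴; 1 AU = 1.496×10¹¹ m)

d = 0.473 AU = 7.08×10¹⁰ m.
L = 4πR_⋆²σT_⋆⁴ = 4π(9.74×10⁸)² × 5.67×10⁻⁸ × (7350)⁴ = 1.97×10²⁷ W.
S = L/(4πd²) = 3.14×10⁴ W m⁻².
From T_eq⁴ = S(1−A)/(4σ): 1−A = 4σT_eq⁴/S.
1−A = 4 × 5.67×10⁻⁸ × (561)⁴ / 3.14×10⁴ = 0.717.

A ≈ 0.28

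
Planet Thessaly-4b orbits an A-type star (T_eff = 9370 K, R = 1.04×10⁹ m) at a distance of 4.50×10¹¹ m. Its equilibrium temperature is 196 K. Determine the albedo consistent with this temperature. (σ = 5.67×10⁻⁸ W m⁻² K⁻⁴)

L = 4πR_⋆²σT_⋆⁴ = 4π(1.04×10⁹)² × 5.67×10⁻⁸ × (9370)⁴ = 5.94×10²⁷ W.
S = L/(4πd²) = 2330 W m⁻².
From T_eq⁴ = S(1−A)/(4σ): 1−A = 4σT_eq⁴/S.
1−A = 4 × 5.67×10⁻⁸ × (196)⁴ / 2330 = 0.143.

A ≈ 0.86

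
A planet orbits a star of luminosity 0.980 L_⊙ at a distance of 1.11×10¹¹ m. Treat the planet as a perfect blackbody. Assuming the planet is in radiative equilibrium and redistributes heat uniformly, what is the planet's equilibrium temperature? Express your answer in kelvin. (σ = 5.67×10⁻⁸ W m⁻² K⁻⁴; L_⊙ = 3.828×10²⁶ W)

T_eq ≈ 321 K

L = 0.980 × 3.828×10²⁶ = 3.75×10²⁶ W.
Flux: S = L/(4πd²) = 3.75×10²⁶/(4π×(1.11×10¹¹)²) = 2420 W m⁻².
Energy balance: absorbed = emitted ⇒ πR²·S(1−A) = 4πR²·σT_eq⁴, so T_eq⁴ = S(1−A)/(4σ).
T_eq = [2420 × 1.00 / (4 × 5.67×10⁻⁸)]^(1/4) = (1.07×10¹⁰)^(1/4) = 321 K.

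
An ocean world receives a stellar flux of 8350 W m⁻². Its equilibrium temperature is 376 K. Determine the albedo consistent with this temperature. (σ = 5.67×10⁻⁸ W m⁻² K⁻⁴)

A ≈ 0.46

From T_eq⁴ = S(1−A)/(4σ): 1−A = 4σT_eq⁴/S.
1−A = 4 × 5.67×10⁻⁸ × (376)⁴ / 8350 = 0.543.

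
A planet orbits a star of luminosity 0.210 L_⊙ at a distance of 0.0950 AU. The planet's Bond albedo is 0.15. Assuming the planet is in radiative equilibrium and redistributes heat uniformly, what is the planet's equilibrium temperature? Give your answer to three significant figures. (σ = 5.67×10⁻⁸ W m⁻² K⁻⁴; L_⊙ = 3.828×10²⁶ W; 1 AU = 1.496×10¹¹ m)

d = 0.0950 AU = 1.42×10¹⁰ m.
L = 0.210 × 3.828×10²⁶ = 8.04×10²⁵ W.
Flux: S = L/(4πd²) = 8.04×10²⁵/(4π×(1.42×10¹⁰)²) = 3.17×10⁴ W m⁻².
Energy balance: absorbed = emitted ⇒ πR²·S(1−A) = 4πR²·σT_eq⁴, so T_eq⁴ = S(1−A)/(4σ).
T_eq = [3.17×10⁴ × 0.85 / (4 × 5.67×10⁻⁸)]^(1/4) = (1.19×10¹¹)^(1/4) = 587 K.

T_eq ≈ 587 K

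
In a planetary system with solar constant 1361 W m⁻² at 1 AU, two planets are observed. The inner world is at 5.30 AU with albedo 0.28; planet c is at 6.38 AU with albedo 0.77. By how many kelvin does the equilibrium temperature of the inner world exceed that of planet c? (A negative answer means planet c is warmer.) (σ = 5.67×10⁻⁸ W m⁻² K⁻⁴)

ΔT ≈ 35.1 K

T_eq = [S₀(1−A)/(4σd²)]^(1/4), so T ∝ (1−A)^(1/4) / √d.
T₁ = [1361×0.72/(4×5.67×10⁻⁸×5.30²)]^(1/4) = 111.37 K.
T₂ = [1361×0.23/(4×5.67×10⁻⁸×6.38²)]^(1/4) = 76.31 K.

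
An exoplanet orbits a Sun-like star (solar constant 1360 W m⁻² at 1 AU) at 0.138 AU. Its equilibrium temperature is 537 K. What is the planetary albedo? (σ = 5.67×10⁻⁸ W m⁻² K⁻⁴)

Flux at 0.138 AU: S = 1360/0.138² = 7.14×10⁴ W m⁻².
From T_eq⁴ = S(1−A)/(4σ): 1−A = 4σT_eq⁴/S.
1−A = 4 × 5.67×10⁻⁸ × (537)⁴ / 7.14×10⁴ = 0.264.

A ≈ 0.74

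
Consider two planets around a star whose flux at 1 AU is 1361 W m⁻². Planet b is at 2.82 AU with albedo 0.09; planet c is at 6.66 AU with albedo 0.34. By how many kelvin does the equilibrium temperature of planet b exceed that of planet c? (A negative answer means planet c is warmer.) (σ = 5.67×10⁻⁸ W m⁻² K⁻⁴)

T_eq = [S₀(1−A)/(4σd²)]^(1/4), so T ∝ (1−A)^(1/4) / √d.
T₁ = [1361×0.91/(4×5.67×10⁻⁸×2.82²)]^(1/4) = 161.88 K.
T₂ = [1361×0.66/(4×5.67×10⁻⁸×6.66²)]^(1/4) = 97.21 K.

ΔT ≈ 64.7 K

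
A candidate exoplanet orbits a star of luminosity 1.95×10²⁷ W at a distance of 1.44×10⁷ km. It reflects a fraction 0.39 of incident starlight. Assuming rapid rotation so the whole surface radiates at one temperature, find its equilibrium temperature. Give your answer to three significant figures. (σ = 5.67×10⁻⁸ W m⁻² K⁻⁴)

T_eq ≈ 1190 K

d = 1.44×10⁷ km = 1.44×10¹⁰ m.
Flux: S = L/(4πd²) = 1.95×10²⁷/(4π×(1.44×10¹⁰)²) = 7.48×10⁵ W m⁻².
Energy balance: absorbed = emitted ⇒ πR²·S(1−A) = 4πR²·σT_eq⁴, so T_eq⁴ = S(1−A)/(4σ).
T_eq = [7.48×10⁵ × 0.61 / (4 × 5.67×10⁻⁸)]^(1/4) = (2.01×10¹²)^(1/4) = 1190 K.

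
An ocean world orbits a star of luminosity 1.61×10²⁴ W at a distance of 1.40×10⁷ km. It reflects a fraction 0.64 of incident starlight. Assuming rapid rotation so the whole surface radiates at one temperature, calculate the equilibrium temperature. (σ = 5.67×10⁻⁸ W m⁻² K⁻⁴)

T_eq ≈ 179 K

d = 1.40×10⁷ km = 1.40×10¹⁰ m.
Flux: S = L/(4πd²) = 1.61×10²⁴/(4π×(1.40×10¹⁰)²) = 654 W m⁻².
Energy balance: absorbed = emitted ⇒ πR²·S(1−A) = 4πR²·σT_eq⁴, so T_eq⁴ = S(1−A)/(4σ).
T_eq = [654 × 0.36 / (4 × 5.67×10⁻⁸)]^(1/4) = (1.04×10⁹)^(1/4) = 179 K.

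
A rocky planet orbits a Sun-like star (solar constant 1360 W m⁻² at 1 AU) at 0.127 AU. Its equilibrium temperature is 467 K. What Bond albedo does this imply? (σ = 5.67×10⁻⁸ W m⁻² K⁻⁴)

A ≈ 0.87

Flux at 0.127 AU: S = 1360/0.127² = 8.43×10⁴ W m⁻².
From T_eq⁴ = S(1−A)/(4σ): 1−A = 4σT_eq⁴/S.
1−A = 4 × 5.67×10⁻⁸ × (467)⁴ / 8.43×10⁴ = 0.128.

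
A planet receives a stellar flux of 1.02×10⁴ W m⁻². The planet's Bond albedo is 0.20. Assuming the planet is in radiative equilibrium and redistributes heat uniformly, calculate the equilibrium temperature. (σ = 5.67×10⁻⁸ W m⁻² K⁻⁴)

T_eq ≈ 436 K

Energy balance: absorbed = emitted ⇒ πR²·S(1−A) = 4πR²·σT_eq⁴, so T_eq⁴ = S(1−A)/(4σ).
T_eq = [1.02×10⁴ × 0.80 / (4 × 5.67×10⁻⁸)]^(1/4) = (3.60×10¹⁰)^(1/4) = 436 K.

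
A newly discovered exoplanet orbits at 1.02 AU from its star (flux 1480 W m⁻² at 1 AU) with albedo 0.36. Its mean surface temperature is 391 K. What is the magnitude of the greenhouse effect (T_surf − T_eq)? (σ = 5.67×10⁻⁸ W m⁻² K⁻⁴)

S = 1480/1.02² = 1423 W m⁻².
T_eq = [S(1−A)/(4σ)]^(1/4) = [1423×0.64/(4×5.67×10⁻⁸)]^(1/4) = 251.7 K.
ΔT = T_surf − T_eq = 391 − 251.7.

ΔT ≈ 139.3 K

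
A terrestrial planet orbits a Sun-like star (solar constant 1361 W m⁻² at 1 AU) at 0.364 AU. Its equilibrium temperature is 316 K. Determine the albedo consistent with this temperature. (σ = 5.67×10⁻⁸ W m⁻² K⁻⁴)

A ≈ 0.78

Flux at 0.364 AU: S = 1361/0.364² = 1.03×10⁴ W m⁻².
From T_eq⁴ = S(1−A)/(4σ): 1−A = 4σT_eq⁴/S.
1−A = 4 × 5.67×10⁻⁸ × (316)⁴ / 1.03×10⁴ = 0.220.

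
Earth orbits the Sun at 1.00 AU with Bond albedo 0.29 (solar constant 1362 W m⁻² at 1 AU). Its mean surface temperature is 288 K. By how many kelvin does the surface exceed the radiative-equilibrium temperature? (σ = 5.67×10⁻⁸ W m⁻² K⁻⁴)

ΔT ≈ 32.5 K

S = 1362/1.00² = 1362 W m⁻².
T_eq = [S(1−A)/(4σ)]^(1/4) = [1362×0.71/(4×5.67×10⁻⁸)]^(1/4) = 255.5 K.
ΔT = T_surf − T_eq = 288 − 255.5.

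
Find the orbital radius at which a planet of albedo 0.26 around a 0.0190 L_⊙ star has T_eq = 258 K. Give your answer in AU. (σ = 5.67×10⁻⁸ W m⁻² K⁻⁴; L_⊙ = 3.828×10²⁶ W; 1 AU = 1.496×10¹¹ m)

d ≈ 0.138 AU

L = 0.0190 × 3.828×10²⁶ = 7.27×10²⁴ W.
From T_eq⁴ = L(1−A)/(16πσd²): d = √[L(1−A)/(16πσT_eq⁴)].
d = √[7.27×10²⁴ × 0.74 / (16π × 5.67×10⁻⁸ × (258)⁴)] = 2.06×10¹⁰ m = 0.138 AU.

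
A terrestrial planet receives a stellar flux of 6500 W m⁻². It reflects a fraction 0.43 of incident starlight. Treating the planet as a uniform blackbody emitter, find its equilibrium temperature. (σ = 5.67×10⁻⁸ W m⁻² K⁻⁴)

Energy balance: absorbed = emitted ⇒ πR²·S(1−A) = 4πR²·σT_eq⁴, so T_eq⁴ = S(1−A)/(4σ).
T_eq = [6500 × 0.57 / (4 × 5.67×10⁻⁸)]^(1/4) = (1.63×10¹⁰)^(1/4) = 358 K.

T_eq ≈ 358 K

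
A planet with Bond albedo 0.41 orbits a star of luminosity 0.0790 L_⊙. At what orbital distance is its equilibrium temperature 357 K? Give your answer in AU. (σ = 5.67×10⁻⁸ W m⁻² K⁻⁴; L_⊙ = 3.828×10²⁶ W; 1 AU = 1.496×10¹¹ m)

L = 0.0790 × 3.828×10²⁶ = 3.02×10²⁵ W.
From T_eq⁴ = L(1−A)/(16πσd²): d = √[L(1−A)/(16πσT_eq⁴)].
d = √[3.02×10²⁵ × 0.59 / (16π × 5.67×10⁻⁸ × (357)⁴)] = 1.96×10¹⁰ m = 0.131 AU.

d ≈ 0.131 AU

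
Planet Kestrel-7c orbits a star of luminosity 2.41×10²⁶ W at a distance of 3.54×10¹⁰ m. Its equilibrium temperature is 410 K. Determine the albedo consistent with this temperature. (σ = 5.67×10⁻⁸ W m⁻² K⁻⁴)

A ≈ 0.58

Flux: S = L/(4πd²) = 2.41×10²⁶/(4π×(3.54×10¹⁰)²) = 1.53×10⁴ W m⁻².
From T_eq⁴ = S(1−A)/(4σ): 1−A = 4σT_eq⁴/S.
1−A = 4 × 5.67×10⁻⁸ × (410)⁴ / 1.53×10⁴ = 0.419.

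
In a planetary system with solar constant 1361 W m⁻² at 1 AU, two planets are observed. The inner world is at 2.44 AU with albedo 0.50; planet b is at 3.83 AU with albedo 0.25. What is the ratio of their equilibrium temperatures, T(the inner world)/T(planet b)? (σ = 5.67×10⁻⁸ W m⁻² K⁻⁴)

T_eq = [S₀(1−A)/(4σd²)]^(1/4), so T ∝ (1−A)^(1/4) / √d.
T₁ = [1361×0.50/(4×5.67×10⁻⁸×2.44²)]^(1/4) = 149.83 K.
T₂ = [1361×0.75/(4×5.67×10⁻⁸×3.83²)]^(1/4) = 132.35 K.

T₁/T₂ ≈ 1.132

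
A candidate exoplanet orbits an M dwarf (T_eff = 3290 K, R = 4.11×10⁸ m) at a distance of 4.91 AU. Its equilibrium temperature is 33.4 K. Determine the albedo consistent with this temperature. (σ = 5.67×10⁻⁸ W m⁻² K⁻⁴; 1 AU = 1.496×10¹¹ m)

A ≈ 0.86

d = 4.91 AU = 7.35×10¹¹ m.
L = 4πR_⋆²σT_⋆⁴ = 4π(4.11×10⁸)² × 5.67×10⁻⁸ × (3290)⁴ = 1.41×10²⁵ W.
S = L/(4πd²) = 2.08 W m⁻².
From T_eq⁴ = S(1−A)/(4σ): 1−A = 4σT_eq⁴/S.
1−A = 4 × 5.67×10⁻⁸ × (33.4)⁴ / 2.08 = 0.136.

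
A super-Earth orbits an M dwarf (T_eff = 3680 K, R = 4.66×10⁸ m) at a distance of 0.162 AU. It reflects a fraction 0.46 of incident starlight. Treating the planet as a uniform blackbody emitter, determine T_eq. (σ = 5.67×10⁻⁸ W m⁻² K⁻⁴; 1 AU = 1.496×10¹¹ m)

T_eq ≈ 309 K

d = 0.162 AU = 2.42×10¹⁰ m.
L = 4πR_⋆²σT_⋆⁴ = 4π(4.66×10⁸)² × 5.67×10⁻⁸ × (3680)⁴ = 2.84×10²⁵ W.
S = L/(4πd²) = 3840 W m⁻².
Energy balance: absorbed = emitted ⇒ πR²·S(1−A) = 4πR²·σT_eq⁴, so T_eq⁴ = S(1−A)/(4σ).
T_eq = [3840 × 0.54 / (4 × 5.67×10⁻⁸)]^(1/4) = (9.15×10⁹)^(1/4) = 309 K.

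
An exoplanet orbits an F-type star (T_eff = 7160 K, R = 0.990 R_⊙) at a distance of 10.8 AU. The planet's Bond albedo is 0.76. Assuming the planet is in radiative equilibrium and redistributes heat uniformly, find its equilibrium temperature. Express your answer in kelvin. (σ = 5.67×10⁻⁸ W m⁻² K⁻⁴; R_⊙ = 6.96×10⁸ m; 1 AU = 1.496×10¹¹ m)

R_⋆ = 0.990 × 6.96×10⁸ = 6.89×10⁸ m.
d = 10.8 AU = 1.62×10¹² m.
L = 4πR_⋆²σT_⋆⁴ = 4π(6.89×10⁸)² × 5.67×10⁻⁸ × (7160)⁴ = 8.89×10²⁶ W.
S = L/(4πd²) = 27.1 W m⁻².
Energy balance: absorbed = emitted ⇒ πR²·S(1−A) = 4πR²·σT_eq⁴, so T_eq⁴ = S(1−A)/(4σ).
T_eq = [27.1 × 0.24 / (4 × 5.67×10⁻⁸)]^(1/4) = (2.87×10⁷)^(1/4) = 73.2 K.

T_eq ≈ 73.2 K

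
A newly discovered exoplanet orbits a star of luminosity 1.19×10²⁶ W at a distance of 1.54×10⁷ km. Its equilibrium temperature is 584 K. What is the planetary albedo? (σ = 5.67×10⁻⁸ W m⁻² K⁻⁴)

d = 1.54×10⁷ km = 1.54×10¹⁰ m.
Flux: S = L/(4πd²) = 1.19×10²⁶/(4π×(1.54×10¹⁰)²) = 3.99×10⁴ W m⁻².
From T_eq⁴ = S(1−A)/(4σ): 1−A = 4σT_eq⁴/S.
1−A = 4 × 5.67×10⁻⁸ × (584)⁴ / 3.99×10⁴ = 0.661.

A ≈ 0.34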